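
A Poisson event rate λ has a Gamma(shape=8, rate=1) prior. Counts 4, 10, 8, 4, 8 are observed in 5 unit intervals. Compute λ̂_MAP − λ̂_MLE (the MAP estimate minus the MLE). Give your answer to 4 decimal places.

Σxᵢ = 34. Posterior is Gamma(42, 6); MAP = (42−1)/6 = 41/6 ≈ 6.83333.
MLE = x̄ = 34/5 ≈ 6.80000.
Difference = 41/6 − 34/5 = 1/30 ≈ 0.0333.

MAP − MLE = 0.0333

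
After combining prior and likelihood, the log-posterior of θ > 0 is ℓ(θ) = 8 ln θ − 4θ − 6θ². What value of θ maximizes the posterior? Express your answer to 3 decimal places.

ℓ'(θ) = 8/θ − 4 − 12θ. Setting this to zero and multiplying by θ: 12θ² + 4θ − 8 = 0.
θ = (−4 + √(4² + 4·12·8)) / (2·12) = (−4 + √400) / 24 = (−4 + 20)/24 = 2/3.
ℓ''(θ) = −8/θ² − 12 < 0, confirming a maximum.

θ̂_MAP = 0.667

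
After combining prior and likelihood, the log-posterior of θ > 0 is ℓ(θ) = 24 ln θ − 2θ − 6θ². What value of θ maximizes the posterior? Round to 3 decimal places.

θ̂_MAP = 1.333

ℓ'(θ) = 24/θ − 2 − 12θ. Setting this to zero and multiplying by θ: 12θ² + 2θ − 24 = 0.
θ = (−2 + √(2² + 4·12·24)) / (2·12) = (−2 + √1156) / 24 = (−2 + 34)/24 = 4/3.
ℓ''(θ) = −24/θ² − 12 < 0, confirming a maximum.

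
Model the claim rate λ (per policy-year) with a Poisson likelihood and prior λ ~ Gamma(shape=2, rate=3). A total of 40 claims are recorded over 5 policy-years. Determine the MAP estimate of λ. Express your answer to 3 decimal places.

Σxᵢ = 40, n = 5.
Posterior ∝ λe^(−3λ) · λ^40e^(−5λ) = λ^41e^(−8λ), i.e. Gamma(shape=42, rate=8).
The mode of a Gamma(a, b) with a ≥ 1 (shape–rate) is (a−1)/b = 41/8 ≈ 5.125.

λ̂_MAP = 5.125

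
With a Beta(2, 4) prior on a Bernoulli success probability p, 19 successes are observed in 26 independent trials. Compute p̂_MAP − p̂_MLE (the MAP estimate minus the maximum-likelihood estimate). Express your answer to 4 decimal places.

MAP − MLE = -0.0641

Posterior is Beta(21, 11); MAP = (21−1)/(32−2) = 20/30 ≈ 0.66667.
MLE ignores the prior: p̂_MLE = k/n = 19/26 ≈ 0.73077.
Difference = 20/30 − 19/26 = -5/78 ≈ -0.0641.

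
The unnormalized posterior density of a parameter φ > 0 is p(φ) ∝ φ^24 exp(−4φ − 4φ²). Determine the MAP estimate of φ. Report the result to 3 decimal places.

φ̂_MAP = 1.500

ℓ'(φ) = 24/φ − 4 − 8φ. Setting this to zero and multiplying by φ: 8φ² + 4φ − 24 = 0.
φ = (−4 + √(4² + 4·8·24)) / (2·8) = (−4 + √784) / 16 = (−4 + 28)/16 = 3/2.
ℓ''(φ) = −24/φ² − 8 < 0, confirming a maximum.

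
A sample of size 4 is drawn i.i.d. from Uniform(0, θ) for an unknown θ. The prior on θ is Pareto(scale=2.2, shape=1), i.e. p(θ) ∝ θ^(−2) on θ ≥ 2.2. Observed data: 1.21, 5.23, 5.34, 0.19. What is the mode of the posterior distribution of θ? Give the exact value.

θ̂_MAP = 5.34

The Uniform(0, θ) likelihood is θ^(−n) for θ ≥ max(xᵢ), zero otherwise. Here max(xᵢ) = 5.34.
Posterior ∝ θ^(−2) · θ^(−4) = θ^(−6) on θ ≥ max(2.2, 5.34) = 5.34.
This density is strictly decreasing in θ, so the posterior mode lies at the lower boundary of the support.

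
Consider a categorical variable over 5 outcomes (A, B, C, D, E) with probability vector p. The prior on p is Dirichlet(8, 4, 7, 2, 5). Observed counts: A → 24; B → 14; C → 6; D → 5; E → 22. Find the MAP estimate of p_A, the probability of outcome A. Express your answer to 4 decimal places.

MAP estimate of p_A = 0.3370

The posterior is Dirichlet(αᵢ + nᵢ) = Dirichlet(32, 18, 13, 7, 27).
For a Dirichlet(a₁,…,a_K) with all aᵢ > 1, the mode has j-th component (aⱼ − 1)/(Σaᵢ − K).
Here Σaᵢ = 97 and K = 5, so p_A = (32 − 1)/(97 − 5) = 31/92 ≈ 0.3370.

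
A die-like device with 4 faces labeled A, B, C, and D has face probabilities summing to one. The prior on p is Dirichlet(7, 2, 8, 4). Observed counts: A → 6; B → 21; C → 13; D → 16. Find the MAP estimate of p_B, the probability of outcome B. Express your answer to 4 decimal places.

The posterior is Dirichlet(αᵢ + nᵢ) = Dirichlet(13, 23, 21, 20).
For a Dirichlet(a₁,…,a_K) with all aᵢ > 1, the mode has j-th component (aⱼ − 1)/(Σaᵢ − K).
Here Σaᵢ = 77 and K = 4, so p_B = (23 − 1)/(77 − 4) = 22/73 ≈ 0.3014.

MAP estimate of p_B = 0.3014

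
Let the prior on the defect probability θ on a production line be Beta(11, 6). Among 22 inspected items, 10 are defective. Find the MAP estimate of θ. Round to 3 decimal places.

θ̂_MAP = 0.541

Prior: Beta(11, 6).
Data: 10 successes in 22 trials. The binomial likelihood contributes θ^10(1−θ)^12, so the posterior is Beta(11+10, 6+12) = Beta(21, 18).
For Beta(a, b) with a, b > 1 the mode is (a−1)/(a+b−2) = 20/37 ≈ 0.541.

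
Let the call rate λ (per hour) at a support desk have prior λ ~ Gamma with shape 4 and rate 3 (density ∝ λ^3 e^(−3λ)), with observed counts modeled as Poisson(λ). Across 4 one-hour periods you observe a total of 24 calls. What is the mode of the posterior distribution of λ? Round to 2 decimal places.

Σxᵢ = 24, n = 4.
Posterior ∝ λ^3e^(−3λ) · λ^24e^(−4λ) = λ^27e^(−7λ), i.e. Gamma(shape=28, rate=7).
The mode of a Gamma(a, b) with a ≥ 1 (shape–rate) is (a−1)/b = 27/7 ≈ 3.86.

λ̂_MAP = 3.86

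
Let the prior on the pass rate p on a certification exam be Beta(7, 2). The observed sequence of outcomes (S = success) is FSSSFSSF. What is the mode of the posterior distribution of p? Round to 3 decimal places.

p̂_MAP = 0.733

Prior: Beta(7, 2).
Data: 5 successes in 8 trials (from the sequence). The binomial likelihood contributes p^5(1−p)^3, so the posterior is Beta(7+5, 2+3) = Beta(12, 5).
For Beta(a, b) with a, b > 1 the mode is (a−1)/(a+b−2) = 11/15 ≈ 0.733.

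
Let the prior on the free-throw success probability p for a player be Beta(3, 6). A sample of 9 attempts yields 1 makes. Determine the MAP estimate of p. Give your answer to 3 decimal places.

p̂_MAP = 0.188

Prior: Beta(3, 6).
Data: 1 success in 9 trials. The binomial likelihood contributes p(1−p)^8, so the posterior is Beta(3+1, 6+8) = Beta(4, 14).
For Beta(a, b) with a, b > 1 the mode is (a−1)/(a+b−2) = 3/16 ≈ 0.188.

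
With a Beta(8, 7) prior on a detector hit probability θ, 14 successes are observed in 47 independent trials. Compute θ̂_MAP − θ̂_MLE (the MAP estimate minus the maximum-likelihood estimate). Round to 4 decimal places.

MAP − MLE = 0.0521

Posterior is Beta(22, 40); MAP = (22−1)/(62−2) = 21/60 ≈ 0.35000.
MLE ignores the prior: θ̂_MLE = k/n = 14/47 ≈ 0.29787.
Difference = 21/60 − 14/47 = 49/940 ≈ 0.0521.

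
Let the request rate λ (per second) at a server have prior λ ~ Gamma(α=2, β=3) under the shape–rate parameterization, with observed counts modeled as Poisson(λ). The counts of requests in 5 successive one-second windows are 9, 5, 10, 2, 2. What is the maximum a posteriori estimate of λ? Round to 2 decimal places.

λ̂_MAP = 3.63

Σxᵢ = 9+5+10+2+2 = 28, with n = 5.
Posterior ∝ λe^(−3λ) · λ^28e^(−5λ) = λ^29e^(−8λ), i.e. Gamma(shape=30, rate=8).
The mode of a Gamma(a, b) with a ≥ 1 (shape–rate) is (a−1)/b = 29/8 ≈ 3.63.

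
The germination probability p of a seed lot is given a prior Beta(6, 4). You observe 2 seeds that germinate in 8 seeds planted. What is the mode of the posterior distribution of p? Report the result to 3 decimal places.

Prior: Beta(6, 4).
Data: 2 successes in 8 trials. The binomial likelihood contributes p^2(1−p)^6, so the posterior is Beta(6+2, 4+6) = Beta(8, 10).
For Beta(a, b) with a, b > 1 the mode is (a−1)/(a+b−2) = 7/16 ≈ 0.438.

p̂_MAP = 0.438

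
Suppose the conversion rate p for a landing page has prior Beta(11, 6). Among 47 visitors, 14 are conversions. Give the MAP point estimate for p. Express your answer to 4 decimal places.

p̂_MAP = 0.3871

Prior: Beta(11, 6).
Data: 14 successes in 47 trials. The binomial likelihood contributes p^14(1−p)^33, so the posterior is Beta(11+14, 6+33) = Beta(25, 39).
For Beta(a, b) with a, b > 1 the mode is (a−1)/(a+b−2) = 24/62 ≈ 0.3871.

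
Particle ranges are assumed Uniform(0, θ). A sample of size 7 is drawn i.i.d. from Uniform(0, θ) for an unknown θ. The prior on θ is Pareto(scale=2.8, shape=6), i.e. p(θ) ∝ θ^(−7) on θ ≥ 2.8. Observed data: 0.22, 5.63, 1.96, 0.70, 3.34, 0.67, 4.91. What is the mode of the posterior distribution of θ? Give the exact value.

The Uniform(0, θ) likelihood is θ^(−n) for θ ≥ max(xᵢ), zero otherwise. Here max(xᵢ) = 5.63.
Posterior ∝ θ^(−7) · θ^(−7) = θ^(−14) on θ ≥ max(2.8, 5.63) = 5.63.
This density is strictly decreasing in θ, so the posterior mode lies at the lower boundary of the support.

θ̂_MAP = 5.63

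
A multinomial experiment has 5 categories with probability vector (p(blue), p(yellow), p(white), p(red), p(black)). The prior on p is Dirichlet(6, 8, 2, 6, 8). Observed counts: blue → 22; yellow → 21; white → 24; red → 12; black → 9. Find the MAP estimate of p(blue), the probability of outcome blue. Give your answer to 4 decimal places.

MAP estimate of p(blue) = 0.2389

The posterior is Dirichlet(αᵢ + nᵢ) = Dirichlet(28, 29, 26, 18, 17).
For a Dirichlet(a₁,…,a_K) with all aᵢ > 1, the mode has j-th component (aⱼ − 1)/(Σaᵢ − K).
Here Σaᵢ = 118 and K = 5, so p(blue) = (28 − 1)/(118 − 5) = 27/113 ≈ 0.2389.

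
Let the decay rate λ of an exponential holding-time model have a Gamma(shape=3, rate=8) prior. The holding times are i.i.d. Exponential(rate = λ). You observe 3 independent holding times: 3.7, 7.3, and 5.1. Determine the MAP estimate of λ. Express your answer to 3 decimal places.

λ̂_MAP = 0.207

The Exponential(rate=λ) likelihood is ∝ λ^n e^(−λΣtᵢ). Here n = 3 and Σtᵢ = 3.7 + 7.3 + 5.1 = 16.1.
Posterior ∝ λ^2e^(−8λ) · λ^3e^(−16.1λ) = λ^5e^(−24.1λ), i.e. Gamma(6, 24.1).
Mode = (a−1)/b = 5/24.1 ≈ 0.207.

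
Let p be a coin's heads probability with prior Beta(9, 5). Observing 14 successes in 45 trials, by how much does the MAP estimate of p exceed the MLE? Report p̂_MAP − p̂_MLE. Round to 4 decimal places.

MAP − MLE = 0.0749

Posterior is Beta(23, 36); MAP = (23−1)/(59−2) = 22/57 ≈ 0.38596.
MLE ignores the prior: p̂_MLE = k/n = 14/45 ≈ 0.31111.
Difference = 22/57 − 14/45 = 64/855 ≈ 0.0749.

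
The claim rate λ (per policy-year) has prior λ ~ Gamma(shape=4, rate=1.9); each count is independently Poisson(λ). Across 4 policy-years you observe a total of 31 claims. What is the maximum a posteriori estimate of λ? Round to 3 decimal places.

λ̂_MAP = 5.763

Σxᵢ = 31, n = 4.
Posterior ∝ λ^3e^(−1.9λ) · λ^31e^(−4λ) = λ^34e^(−5.9λ), i.e. Gamma(shape=35, rate=5.9).
The mode of a Gamma(a, b) with a ≥ 1 (shape–rate) is (a−1)/b = 34/5.9 ≈ 5.763.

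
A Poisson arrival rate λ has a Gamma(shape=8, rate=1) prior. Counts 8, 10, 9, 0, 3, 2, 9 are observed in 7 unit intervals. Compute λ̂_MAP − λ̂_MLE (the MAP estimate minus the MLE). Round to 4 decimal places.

MAP − MLE = 0.1429

Σxᵢ = 41. Posterior is Gamma(49, 8); MAP = (49−1)/8 = 48/8 ≈ 6.00000.
MLE = x̄ = 41/7 ≈ 5.85714.
Difference = 48/8 − 41/7 = 1/7 ≈ 0.1429.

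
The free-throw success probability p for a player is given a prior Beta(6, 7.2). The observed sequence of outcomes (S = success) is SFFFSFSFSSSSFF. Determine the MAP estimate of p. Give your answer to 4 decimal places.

p̂_MAP = 0.4762

Prior: Beta(6, 7.2).
Data: 7 successes in 14 trials (from the sequence). The binomial likelihood contributes p^7(1−p)^7, so the posterior is Beta(6+7, 7.2+7) = Beta(13, 14.2).
For Beta(a, b) with a, b > 1 the mode is (a−1)/(a+b−2) = 12/25.2 ≈ 0.4762.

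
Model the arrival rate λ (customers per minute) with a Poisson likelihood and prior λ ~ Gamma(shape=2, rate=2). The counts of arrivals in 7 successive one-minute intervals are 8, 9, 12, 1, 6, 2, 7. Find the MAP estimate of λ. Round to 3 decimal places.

Σxᵢ = 8+9+12+1+6+2+7 = 45, with n = 7.
Posterior ∝ λe^(−2λ) · λ^45e^(−7λ) = λ^46e^(−9λ), i.e. Gamma(shape=47, rate=9).
The mode of a Gamma(a, b) with a ≥ 1 (shape–rate) is (a−1)/b = 46/9 ≈ 5.111.

λ̂_MAP = 5.111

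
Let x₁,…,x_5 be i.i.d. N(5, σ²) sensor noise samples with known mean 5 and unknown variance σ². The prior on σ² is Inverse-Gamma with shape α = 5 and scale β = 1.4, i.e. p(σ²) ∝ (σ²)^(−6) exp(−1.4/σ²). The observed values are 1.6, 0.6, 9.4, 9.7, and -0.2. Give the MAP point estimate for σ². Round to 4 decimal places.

σ̂²_MAP = 6.0124

Sum of squared deviations about the known mean: SS = (1.6−5)² + (0.6−5)² + (9.4−5)² + (9.7−5)² + (-0.2−5)² = 99.41.
The Normal likelihood contributes (σ²)^(−n/2) exp(−SS/(2σ²)), so the posterior is Inverse-Gamma(α + n/2, β + SS/2) = Inverse-Gamma(7.5, 51.105).
The mode of Inverse-Gamma(a, b) is b/(a+1) = 51.105/8.5 ≈ 6.0124.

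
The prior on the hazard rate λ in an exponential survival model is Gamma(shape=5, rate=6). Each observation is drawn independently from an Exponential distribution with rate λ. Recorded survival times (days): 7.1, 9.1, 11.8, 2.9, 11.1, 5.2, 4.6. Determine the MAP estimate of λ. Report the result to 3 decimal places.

The Exponential(rate=λ) likelihood is ∝ λ^n e^(−λΣtᵢ). Here n = 7 and Σtᵢ = 7.1 + 9.1 + 11.8 + 2.9 + 11.1 + 5.2 + 4.6 = 51.8.
Posterior ∝ λ^4e^(−6λ) · λ^7e^(−51.8λ) = λ^11e^(−57.8λ), i.e. Gamma(12, 57.8).
Mode = (a−1)/b = 11/57.8 ≈ 0.190.

λ̂_MAP = 0.190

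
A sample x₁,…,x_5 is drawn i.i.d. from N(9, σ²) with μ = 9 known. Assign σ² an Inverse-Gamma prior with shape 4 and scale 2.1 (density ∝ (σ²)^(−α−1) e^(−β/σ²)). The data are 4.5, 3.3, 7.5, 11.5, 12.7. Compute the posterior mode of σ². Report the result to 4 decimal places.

σ̂²_MAP = 5.2753

Sum of squared deviations about the known mean: SS = (4.5−9)² + (3.3−9)² + (7.5−9)² + (11.5−9)² + (12.7−9)² = 74.93.
The Normal likelihood contributes (σ²)^(−n/2) exp(−SS/(2σ²)), so the posterior is Inverse-Gamma(α + n/2, β + SS/2) = Inverse-Gamma(6.5, 39.565).
The mode of Inverse-Gamma(a, b) is b/(a+1) = 39.565/7.5 ≈ 5.2753.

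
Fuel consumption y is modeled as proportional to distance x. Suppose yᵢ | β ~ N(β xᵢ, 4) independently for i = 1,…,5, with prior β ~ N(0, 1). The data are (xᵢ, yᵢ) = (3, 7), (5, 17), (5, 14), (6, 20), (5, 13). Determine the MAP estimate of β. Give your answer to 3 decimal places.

β̂_MAP = 2.911

log p(β | y) = −Σ(yᵢ − βxᵢ)²/(2·4) − β²/(2·1) + const.
Setting the derivative to zero: Σxᵢ(yᵢ − βxᵢ)/4 − β/1 = 0, so β = Σxᵢyᵢ / (Σxᵢ² + σ²/τ²).
Σxᵢyᵢ = 3·7 + 5·17 + 5·14 + 6·20 + 5·13 = 361; Σxᵢ² = 120; σ²/τ² = 4.
β̂_MAP = 361 / (120 + 4) = 361/124 ≈ 2.911.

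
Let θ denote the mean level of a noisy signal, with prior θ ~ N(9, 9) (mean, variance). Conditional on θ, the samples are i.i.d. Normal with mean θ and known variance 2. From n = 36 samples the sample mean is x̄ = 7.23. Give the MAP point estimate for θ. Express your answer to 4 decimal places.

n = 36, x̄ = 7.23.
For a Normal prior and Normal likelihood with known variance, the posterior is Normal; its mode equals its mean, the precision-weighted average.
Prior precision 1/σ₀² = 1/9; data precision n/σ² = 36/2 = 18.
θ̂ = ((1/9)·9 + 18·7.23) / (1/9 + 18) = 131.14/(163/9) = 59013/8150 ≈ 7.2409.

θ̂_MAP = 7.2409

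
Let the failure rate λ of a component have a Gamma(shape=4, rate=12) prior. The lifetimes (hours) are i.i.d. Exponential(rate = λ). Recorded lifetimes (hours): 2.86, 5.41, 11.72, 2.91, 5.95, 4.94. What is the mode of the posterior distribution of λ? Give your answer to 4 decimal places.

The Exponential(rate=λ) likelihood is ∝ λ^n e^(−λΣtᵢ). Here n = 6 and Σtᵢ = 2.86 + 5.41 + 11.72 + 2.91 + 5.95 + 4.94 = 33.79.
Posterior ∝ λ^3e^(−12λ) · λ^6e^(−33.79λ) = λ^9e^(−45.79λ), i.e. Gamma(10, 45.79).
Mode = (a−1)/b = 9/45.79 ≈ 0.1965.

λ̂_MAP = 0.1965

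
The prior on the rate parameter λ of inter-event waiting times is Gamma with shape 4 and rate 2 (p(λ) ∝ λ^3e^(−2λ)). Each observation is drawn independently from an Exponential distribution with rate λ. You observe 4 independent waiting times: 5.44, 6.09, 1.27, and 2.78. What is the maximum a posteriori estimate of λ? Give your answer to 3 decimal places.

The Exponential(rate=λ) likelihood is ∝ λ^n e^(−λΣtᵢ). Here n = 4 and Σtᵢ = 5.44 + 6.09 + 1.27 + 2.78 = 15.58.
Posterior ∝ λ^3e^(−2λ) · λ^4e^(−15.58λ) = λ^7e^(−17.58λ), i.e. Gamma(8, 17.58).
Mode = (a−1)/b = 7/17.58 ≈ 0.398.

λ̂_MAP = 0.398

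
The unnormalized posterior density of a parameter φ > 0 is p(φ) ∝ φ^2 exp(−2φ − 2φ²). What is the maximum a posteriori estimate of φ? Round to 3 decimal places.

φ̂_MAP = 0.500

ℓ'(φ) = 2/φ − 2 − 4φ. Setting this to zero and multiplying by φ: 4φ² + 2φ − 2 = 0.
φ = (−2 + √(2² + 4·4·2)) / (2·4) = (−2 + √36) / 8 = (−2 + 6)/8 = 1/2.
ℓ''(φ) = −2/φ² − 4 < 0, confirming a maximum.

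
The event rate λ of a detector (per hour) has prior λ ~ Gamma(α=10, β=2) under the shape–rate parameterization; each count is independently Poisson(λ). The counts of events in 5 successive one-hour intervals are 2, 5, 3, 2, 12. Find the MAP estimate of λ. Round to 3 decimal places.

λ̂_MAP = 4.714

Σxᵢ = 2+5+3+2+12 = 24, with n = 5.
Posterior ∝ λ^9e^(−2λ) · λ^24e^(−5λ) = λ^33e^(−7λ), i.e. Gamma(shape=34, rate=7).
The mode of a Gamma(a, b) with a ≥ 1 (shape–rate) is (a−1)/b = 33/7 ≈ 4.714.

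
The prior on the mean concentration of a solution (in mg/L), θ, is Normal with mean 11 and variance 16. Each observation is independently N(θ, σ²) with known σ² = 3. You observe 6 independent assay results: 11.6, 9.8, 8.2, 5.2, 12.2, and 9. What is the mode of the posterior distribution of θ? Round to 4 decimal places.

θ̂_MAP = 9.3838

n = 6; x̄ = (11.6 + 9.8 + 8.2 + 5.2 + 12.2 + 9)/6 = 56/6 = 28/3 ≈ 9.3333.
For a Normal prior and Normal likelihood with known variance, the posterior is Normal; its mode equals its mean, the precision-weighted average.
Prior precision 1/σ₀² = 1/16 = 0.0625; data precision n/σ² = 6/3 = 2.
θ̂ = (0.0625·11 + 2·(28/3)) / (0.0625 + 2) = (929/48)/2.0625 = 929/99 ≈ 9.3838.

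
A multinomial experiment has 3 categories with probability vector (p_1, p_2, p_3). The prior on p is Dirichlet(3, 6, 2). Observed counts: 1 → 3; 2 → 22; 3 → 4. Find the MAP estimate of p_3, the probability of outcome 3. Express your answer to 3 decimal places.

MAP estimate: 0.135

The posterior is Dirichlet(αᵢ + nᵢ) = Dirichlet(6, 28, 6).
For a Dirichlet(a₁,…,a_K) with all aᵢ > 1, the mode has j-th component (aⱼ − 1)/(Σaᵢ − K).
Here Σaᵢ = 40 and K = 3, so p_3 = (6 − 1)/(40 − 3) = 5/37 ≈ 0.135.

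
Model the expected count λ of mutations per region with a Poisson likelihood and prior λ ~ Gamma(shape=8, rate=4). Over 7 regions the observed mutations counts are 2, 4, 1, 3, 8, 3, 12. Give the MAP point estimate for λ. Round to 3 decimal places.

λ̂_MAP = 3.636

Σxᵢ = 2+4+1+3+8+3+12 = 33, with n = 7.
Posterior ∝ λ^7e^(−4λ) · λ^33e^(−7λ) = λ^40e^(−11λ), i.e. Gamma(shape=41, rate=11).
The mode of a Gamma(a, b) with a ≥ 1 (shape–rate) is (a−1)/b = 40/11 ≈ 3.636.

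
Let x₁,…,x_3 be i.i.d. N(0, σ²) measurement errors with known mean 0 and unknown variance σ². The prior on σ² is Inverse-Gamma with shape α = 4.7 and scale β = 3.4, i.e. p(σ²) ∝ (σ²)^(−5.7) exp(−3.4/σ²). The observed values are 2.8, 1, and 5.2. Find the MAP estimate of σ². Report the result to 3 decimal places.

Sum of squared deviations about the known mean: SS = (2.8−0)² + (1−0)² + (5.2−0)² = 35.88.
The Normal likelihood contributes (σ²)^(−n/2) exp(−SS/(2σ²)), so the posterior is Inverse-Gamma(α + n/2, β + SS/2) = Inverse-Gamma(6.2, 21.34).
The mode of Inverse-Gamma(a, b) is b/(a+1) = 21.34/7.2 ≈ 2.964.

σ̂²_MAP = 2.964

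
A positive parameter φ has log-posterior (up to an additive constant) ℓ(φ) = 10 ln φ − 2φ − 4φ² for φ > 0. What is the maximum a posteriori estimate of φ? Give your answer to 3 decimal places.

φ̂_MAP = 1.000

ℓ'(φ) = 10/φ − 2 − 8φ. Setting this to zero and multiplying by φ: 8φ² + 2φ − 10 = 0.
φ = (−2 + √(2² + 4·8·10)) / (2·8) = (−2 + √324) / 16 = (−2 + 18)/16 = 1.
ℓ''(φ) = −10/φ² − 8 < 0, confirming a maximum.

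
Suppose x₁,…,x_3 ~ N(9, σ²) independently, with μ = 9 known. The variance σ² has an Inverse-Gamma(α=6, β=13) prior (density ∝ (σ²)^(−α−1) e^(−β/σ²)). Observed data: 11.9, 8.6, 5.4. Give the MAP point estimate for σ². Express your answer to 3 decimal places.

Sum of squared deviations about the known mean: SS = (11.9−9)² + (8.6−9)² + (5.4−9)² = 21.53.
The Normal likelihood contributes (σ²)^(−n/2) exp(−SS/(2σ²)), so the posterior is Inverse-Gamma(α + n/2, β + SS/2) = Inverse-Gamma(7.5, 23.765).
The mode of Inverse-Gamma(a, b) is b/(a+1) = 23.765/8.5 ≈ 2.796.

σ̂²_MAP = 2.796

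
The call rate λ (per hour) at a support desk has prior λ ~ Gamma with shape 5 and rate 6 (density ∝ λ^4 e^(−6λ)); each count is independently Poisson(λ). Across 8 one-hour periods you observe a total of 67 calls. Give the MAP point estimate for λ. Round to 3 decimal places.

λ̂_MAP = 5.071

Σxᵢ = 67, n = 8.
Posterior ∝ λ^4e^(−6λ) · λ^67e^(−8λ) = λ^71e^(−14λ), i.e. Gamma(shape=72, rate=14).
The mode of a Gamma(a, b) with a ≥ 1 (shape–rate) is (a−1)/b = 71/14 ≈ 5.071.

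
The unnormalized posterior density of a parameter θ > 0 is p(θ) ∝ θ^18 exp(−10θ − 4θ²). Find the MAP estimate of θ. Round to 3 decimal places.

ℓ'(θ) = 18/θ − 10 − 8θ. Setting this to zero and multiplying by θ: 8θ² + 10θ − 18 = 0.
θ = (−10 + √(10² + 4·8·18)) / (2·8) = (−10 + √676) / 16 = (−10 + 26)/16 = 1.
ℓ''(θ) = −18/θ² − 8 < 0, confirming a maximum.

θ̂_MAP = 1.000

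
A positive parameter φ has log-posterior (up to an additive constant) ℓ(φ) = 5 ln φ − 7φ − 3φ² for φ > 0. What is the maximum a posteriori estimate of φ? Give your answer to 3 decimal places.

ℓ'(φ) = 5/φ − 7 − 6φ. Setting this to zero and multiplying by φ: 6φ² + 7φ − 5 = 0.
φ = (−7 + √(7² + 4·6·5)) / (2·6) = (−7 + √169) / 12 = (−7 + 13)/12 = 1/2.
ℓ''(φ) = −5/φ² − 6 < 0, confirming a maximum.

φ̂_MAP = 0.500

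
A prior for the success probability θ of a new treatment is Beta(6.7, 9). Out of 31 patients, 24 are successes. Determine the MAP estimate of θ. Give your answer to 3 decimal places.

θ̂_MAP = 0.664

Prior: Beta(6.7, 9).
Data: 24 successes in 31 trials. The binomial likelihood contributes θ^24(1−θ)^7, so the posterior is Beta(6.7+24, 9+7) = Beta(30.7, 16).
For Beta(a, b) with a, b > 1 the mode is (a−1)/(a+b−2) = 29.7/44.7 ≈ 0.664.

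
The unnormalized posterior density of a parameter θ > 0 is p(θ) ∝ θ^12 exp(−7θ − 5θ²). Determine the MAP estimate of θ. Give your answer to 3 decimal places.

θ̂_MAP = 0.800

ℓ'(θ) = 12/θ − 7 − 10θ. Setting this to zero and multiplying by θ: 10θ² + 7θ − 12 = 0.
θ = (−7 + √(7² + 4·10·12)) / (2·10) = (−7 + √529) / 20 = (−7 + 23)/20 = 4/5.
ℓ''(θ) = −12/θ² − 10 < 0, confirming a maximum.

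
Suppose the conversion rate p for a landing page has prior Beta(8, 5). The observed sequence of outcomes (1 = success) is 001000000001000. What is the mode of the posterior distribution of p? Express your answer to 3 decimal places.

Prior: Beta(8, 5).
Data: 2 successes in 15 trials (from the sequence). The binomial likelihood contributes p^2(1−p)^13, so the posterior is Beta(8+2, 5+13) = Beta(10, 18).
For Beta(a, b) with a, b > 1 the mode is (a−1)/(a+b−2) = 9/26 ≈ 0.346.

p̂_MAP = 0.346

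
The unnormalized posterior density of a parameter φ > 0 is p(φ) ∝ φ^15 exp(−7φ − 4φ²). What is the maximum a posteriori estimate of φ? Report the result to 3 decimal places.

ℓ'(φ) = 15/φ − 7 − 8φ. Setting this to zero and multiplying by φ: 8φ² + 7φ − 15 = 0.
φ = (−7 + √(7² + 4·8·15)) / (2·8) = (−7 + √529) / 16 = (−7 + 23)/16 = 1.
ℓ''(φ) = −15/φ² − 8 < 0, confirming a maximum.

φ̂_MAP = 1.000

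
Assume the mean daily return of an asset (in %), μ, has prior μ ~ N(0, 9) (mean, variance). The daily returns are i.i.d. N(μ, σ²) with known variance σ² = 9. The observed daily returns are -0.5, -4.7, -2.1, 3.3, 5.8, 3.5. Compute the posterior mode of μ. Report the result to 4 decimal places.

n = 6; x̄ = ((-0.5) + (-4.7) + (-2.1) + 3.3 + 5.8 + 3.5)/6 = 5.3/6 = 53/60 ≈ 0.8833.
For a Normal prior and Normal likelihood with known variance, the posterior is Normal; its mode equals its mean, the precision-weighted average.
Prior precision 1/σ₀² = 1/9; data precision n/σ² = 6/9 = 2/3.
μ̂ = ((1/9)·0 + (2/3)·(53/60)) / (1/9 + 2/3) = (53/90)/(7/9) = 53/70 ≈ 0.7571.

μ̂_MAP = 0.7571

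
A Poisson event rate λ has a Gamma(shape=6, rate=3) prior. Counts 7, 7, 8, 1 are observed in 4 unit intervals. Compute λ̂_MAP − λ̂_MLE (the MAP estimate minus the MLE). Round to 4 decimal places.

Σxᵢ = 23. Posterior is Gamma(29, 7); MAP = (29−1)/7 = 28/7 ≈ 4.00000.
MLE = x̄ = 23/4 ≈ 5.75000.
Difference = 28/7 − 23/4 = -7/4 ≈ -1.7500.

MAP − MLE = -1.7500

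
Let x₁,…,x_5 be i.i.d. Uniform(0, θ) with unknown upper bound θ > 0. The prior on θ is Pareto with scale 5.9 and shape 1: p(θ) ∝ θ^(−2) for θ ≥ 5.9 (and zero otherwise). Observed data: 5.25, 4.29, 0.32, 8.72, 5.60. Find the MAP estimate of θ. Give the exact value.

θ̂_MAP = 8.72

The Uniform(0, θ) likelihood is θ^(−n) for θ ≥ max(xᵢ), zero otherwise. Here max(xᵢ) = 8.72.
Posterior ∝ θ^(−2) · θ^(−5) = θ^(−7) on θ ≥ max(5.9, 8.72) = 8.72.
This density is strictly decreasing in θ, so the posterior mode lies at the lower boundary of the support.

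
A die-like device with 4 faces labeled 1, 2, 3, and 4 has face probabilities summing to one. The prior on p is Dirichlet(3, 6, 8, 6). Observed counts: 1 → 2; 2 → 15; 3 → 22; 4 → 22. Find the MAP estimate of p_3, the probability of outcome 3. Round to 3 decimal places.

MAP estimate: 0.363

The posterior is Dirichlet(αᵢ + nᵢ) = Dirichlet(5, 21, 30, 28).
For a Dirichlet(a₁,…,a_K) with all aᵢ > 1, the mode has j-th component (aⱼ − 1)/(Σaᵢ − K).
Here Σaᵢ = 84 and K = 4, so p_3 = (30 − 1)/(84 − 4) = 29/80 ≈ 0.363.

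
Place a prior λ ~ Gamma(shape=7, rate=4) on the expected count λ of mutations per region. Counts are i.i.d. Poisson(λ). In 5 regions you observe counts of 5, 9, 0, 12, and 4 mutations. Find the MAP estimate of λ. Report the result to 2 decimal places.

λ̂_MAP = 4.00

Σxᵢ = 5+9+0+12+4 = 30, with n = 5.
Posterior ∝ λ^6e^(−4λ) · λ^30e^(−5λ) = λ^36e^(−9λ), i.e. Gamma(shape=37, rate=9).
The mode of a Gamma(a, b) with a ≥ 1 (shape–rate) is (a−1)/b = 36/9 ≈ 4.00.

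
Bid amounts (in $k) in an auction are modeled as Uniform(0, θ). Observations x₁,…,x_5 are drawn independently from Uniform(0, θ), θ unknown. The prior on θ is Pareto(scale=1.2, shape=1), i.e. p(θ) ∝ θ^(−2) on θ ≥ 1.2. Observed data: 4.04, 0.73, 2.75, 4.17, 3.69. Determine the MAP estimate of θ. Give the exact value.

θ̂_MAP = 4.17

The Uniform(0, θ) likelihood is θ^(−n) for θ ≥ max(xᵢ), zero otherwise. Here max(xᵢ) = 4.17.
Posterior ∝ θ^(−2) · θ^(−5) = θ^(−7) on θ ≥ max(1.2, 4.17) = 4.17.
This density is strictly decreasing in θ, so the posterior mode lies at the lower boundary of the support.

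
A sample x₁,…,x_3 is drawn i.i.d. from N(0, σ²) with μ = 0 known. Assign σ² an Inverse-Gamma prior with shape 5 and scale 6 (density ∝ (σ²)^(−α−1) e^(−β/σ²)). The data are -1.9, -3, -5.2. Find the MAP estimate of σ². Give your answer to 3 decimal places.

Sum of squared deviations about the known mean: SS = (-1.9−0)² + (-3−0)² + (-5.2−0)² = 39.65.
The Normal likelihood contributes (σ²)^(−n/2) exp(−SS/(2σ²)), so the posterior is Inverse-Gamma(α + n/2, β + SS/2) = Inverse-Gamma(6.5, 25.825).
The mode of Inverse-Gamma(a, b) is b/(a+1) = 25.825/7.5 ≈ 3.443.

σ̂²_MAP = 3.443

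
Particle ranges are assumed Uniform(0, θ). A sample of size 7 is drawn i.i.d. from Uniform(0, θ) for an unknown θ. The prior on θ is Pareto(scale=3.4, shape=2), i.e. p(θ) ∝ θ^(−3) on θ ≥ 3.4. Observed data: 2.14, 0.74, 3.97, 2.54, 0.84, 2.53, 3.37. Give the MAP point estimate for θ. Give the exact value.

The Uniform(0, θ) likelihood is θ^(−n) for θ ≥ max(xᵢ), zero otherwise. Here max(xᵢ) = 3.97.
Posterior ∝ θ^(−3) · θ^(−7) = θ^(−10) on θ ≥ max(3.4, 3.97) = 3.97.
This density is strictly decreasing in θ, so the posterior mode lies at the lower boundary of the support.

θ̂_MAP = 3.97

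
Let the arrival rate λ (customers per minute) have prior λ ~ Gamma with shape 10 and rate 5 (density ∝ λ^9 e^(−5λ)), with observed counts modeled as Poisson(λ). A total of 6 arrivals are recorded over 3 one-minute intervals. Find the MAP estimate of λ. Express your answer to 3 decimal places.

Σxᵢ = 6, n = 3.
Posterior ∝ λ^9e^(−5λ) · λ^6e^(−3λ) = λ^15e^(−8λ), i.e. Gamma(shape=16, rate=8).
The mode of a Gamma(a, b) with a ≥ 1 (shape–rate) is (a−1)/b = 15/8 ≈ 1.875.

λ̂_MAP = 1.875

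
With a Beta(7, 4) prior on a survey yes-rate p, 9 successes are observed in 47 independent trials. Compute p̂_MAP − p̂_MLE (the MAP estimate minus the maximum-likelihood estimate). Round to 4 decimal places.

MAP − MLE = 0.0764

Posterior is Beta(16, 42); MAP = (16−1)/(58−2) = 15/56 ≈ 0.26786.
MLE ignores the prior: p̂_MLE = k/n = 9/47 ≈ 0.19149.
Difference = 15/56 − 9/47 = 201/2632 ≈ 0.0764.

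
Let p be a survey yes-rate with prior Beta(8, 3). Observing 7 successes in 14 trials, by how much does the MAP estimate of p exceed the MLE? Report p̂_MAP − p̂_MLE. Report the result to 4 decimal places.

MAP − MLE = 0.1087

Posterior is Beta(15, 10); MAP = (15−1)/(25−2) = 14/23 ≈ 0.60870.
MLE ignores the prior: p̂_MLE = k/n = 7/14 ≈ 0.50000.
Difference = 14/23 − 7/14 = 5/46 ≈ 0.1087.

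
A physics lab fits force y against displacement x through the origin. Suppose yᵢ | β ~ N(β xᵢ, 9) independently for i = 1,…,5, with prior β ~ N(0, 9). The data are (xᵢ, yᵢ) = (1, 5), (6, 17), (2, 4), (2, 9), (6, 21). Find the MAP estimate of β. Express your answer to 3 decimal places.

log p(β | y) = −Σ(yᵢ − βxᵢ)²/(2·9) − β²/(2·9) + const.
Setting the derivative to zero: Σxᵢ(yᵢ − βxᵢ)/9 − β/9 = 0, so β = Σxᵢyᵢ / (Σxᵢ² + σ²/τ²).
Σxᵢyᵢ = 1·5 + 6·17 + 2·4 + 2·9 + 6·21 = 259; Σxᵢ² = 81; σ²/τ² = 1.
β̂_MAP = 259 / (81 + 1) = 259/82 ≈ 3.159.

β̂_MAP = 3.159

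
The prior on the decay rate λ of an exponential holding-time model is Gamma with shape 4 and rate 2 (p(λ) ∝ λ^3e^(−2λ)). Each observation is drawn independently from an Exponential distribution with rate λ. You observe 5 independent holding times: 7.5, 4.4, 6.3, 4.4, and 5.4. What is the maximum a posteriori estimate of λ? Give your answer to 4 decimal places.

λ̂_MAP = 0.2667

The Exponential(rate=λ) likelihood is ∝ λ^n e^(−λΣtᵢ). Here n = 5 and Σtᵢ = 7.5 + 4.4 + 6.3 + 4.4 + 5.4 = 28.
Posterior ∝ λ^3e^(−2λ) · λ^5e^(−28λ) = λ^8e^(−30λ), i.e. Gamma(9, 30).
Mode = (a−1)/b = 8/30 ≈ 0.2667.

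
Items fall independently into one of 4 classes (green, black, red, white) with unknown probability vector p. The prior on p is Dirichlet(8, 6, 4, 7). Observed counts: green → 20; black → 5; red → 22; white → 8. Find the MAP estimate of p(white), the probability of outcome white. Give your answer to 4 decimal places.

MAP estimate of p(white) = 0.1842

The posterior is Dirichlet(αᵢ + nᵢ) = Dirichlet(28, 11, 26, 15).
For a Dirichlet(a₁,…,a_K) with all aᵢ > 1, the mode has j-th component (aⱼ − 1)/(Σaᵢ − K).
Here Σaᵢ = 80 and K = 4, so p(white) = (15 − 1)/(80 − 4) = 14/76 ≈ 0.1842.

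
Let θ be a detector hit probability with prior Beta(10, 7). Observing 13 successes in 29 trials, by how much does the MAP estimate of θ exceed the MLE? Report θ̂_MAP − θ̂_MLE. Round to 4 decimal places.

Posterior is Beta(23, 23); MAP = (23−1)/(46−2) = 22/44 ≈ 0.50000.
MLE ignores the prior: θ̂_MLE = k/n = 13/29 ≈ 0.44828.
Difference = 22/44 − 13/29 = 3/58 ≈ 0.0517.

MAP − MLE = 0.0517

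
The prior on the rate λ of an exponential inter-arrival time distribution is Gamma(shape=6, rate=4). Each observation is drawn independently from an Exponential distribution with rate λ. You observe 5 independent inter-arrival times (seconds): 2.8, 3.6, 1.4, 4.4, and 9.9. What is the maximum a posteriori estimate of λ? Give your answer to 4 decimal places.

The Exponential(rate=λ) likelihood is ∝ λ^n e^(−λΣtᵢ). Here n = 5 and Σtᵢ = 2.8 + 3.6 + 1.4 + 4.4 + 9.9 = 22.1.
Posterior ∝ λ^5e^(−4λ) · λ^5e^(−22.1λ) = λ^10e^(−26.1λ), i.e. Gamma(11, 26.1).
Mode = (a−1)/b = 10/26.1 ≈ 0.3831.

λ̂_MAP = 0.3831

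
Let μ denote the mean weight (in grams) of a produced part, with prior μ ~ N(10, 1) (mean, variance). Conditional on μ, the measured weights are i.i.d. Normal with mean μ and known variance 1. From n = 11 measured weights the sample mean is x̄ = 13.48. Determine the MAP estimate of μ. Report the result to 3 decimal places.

n = 11, x̄ = 13.48.
For a Normal prior and Normal likelihood with known variance, the posterior is Normal; its mode equals its mean, the precision-weighted average.
Prior precision 1/σ₀² = 1/1 = 1; data precision n/σ² = 11/1 = 11.
μ̂ = (1·10 + 11·13.48) / (1 + 11) = 158.28/12 = 13.190.

μ̂_MAP = 13.190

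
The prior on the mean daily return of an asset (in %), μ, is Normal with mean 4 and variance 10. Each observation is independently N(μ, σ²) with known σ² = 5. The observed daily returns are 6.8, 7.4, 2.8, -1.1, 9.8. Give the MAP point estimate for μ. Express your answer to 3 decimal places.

μ̂_MAP = 5.036

n = 5; x̄ = (6.8 + 7.4 + 2.8 + (-1.1) + 9.8)/5 = 25.7/5 = 5.14.
For a Normal prior and Normal likelihood with known variance, the posterior is Normal; its mode equals its mean, the precision-weighted average.
Prior precision 1/σ₀² = 1/10 = 0.1; data precision n/σ² = 5/5 = 1.
μ̂ = (0.1·4 + 1·5.14) / (0.1 + 1) = 5.54/1.1 = 277/55 ≈ 5.036.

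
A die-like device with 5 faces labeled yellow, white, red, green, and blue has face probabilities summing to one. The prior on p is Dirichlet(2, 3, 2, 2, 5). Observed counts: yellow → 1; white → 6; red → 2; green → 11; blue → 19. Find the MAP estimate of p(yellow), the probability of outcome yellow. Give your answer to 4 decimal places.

The posterior is Dirichlet(αᵢ + nᵢ) = Dirichlet(3, 9, 4, 13, 24).
For a Dirichlet(a₁,…,a_K) with all aᵢ > 1, the mode has j-th component (aⱼ − 1)/(Σaᵢ − K).
Here Σaᵢ = 53 and K = 5, so p(yellow) = (3 − 1)/(53 − 5) = 2/48 ≈ 0.0417.

MAP estimate of p(yellow) = 0.0417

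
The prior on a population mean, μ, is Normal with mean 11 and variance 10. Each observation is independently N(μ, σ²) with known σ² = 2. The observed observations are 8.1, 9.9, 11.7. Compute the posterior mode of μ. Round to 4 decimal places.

μ̂_MAP = 9.9688

n = 3; x̄ = (8.1 + 9.9 + 11.7)/3 = 29.7/3 = 9.9.
For a Normal prior and Normal likelihood with known variance, the posterior is Normal; its mode equals its mean, the precision-weighted average.
Prior precision 1/σ₀² = 1/10 = 0.1; data precision n/σ² = 3/2 = 1.5.
μ̂ = (0.1·11 + 1.5·9.9) / (0.1 + 1.5) = 15.95/1.6 = 9.96875 ≈ 9.9688.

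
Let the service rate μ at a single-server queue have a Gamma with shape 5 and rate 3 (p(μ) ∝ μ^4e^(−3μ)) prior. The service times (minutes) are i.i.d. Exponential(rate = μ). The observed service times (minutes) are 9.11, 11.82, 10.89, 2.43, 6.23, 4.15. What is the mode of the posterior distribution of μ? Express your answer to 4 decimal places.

μ̂_MAP = 0.2100

The Exponential(rate=μ) likelihood is ∝ μ^n e^(−μΣtᵢ). Here n = 6 and Σtᵢ = 9.11 + 11.82 + 10.89 + 2.43 + 6.23 + 4.15 = 44.63.
Posterior ∝ μ^4e^(−3μ) · μ^6e^(−44.63μ) = μ^10e^(−47.63μ), i.e. Gamma(11, 47.63).
Mode = (a−1)/b = 10/47.63 ≈ 0.2100.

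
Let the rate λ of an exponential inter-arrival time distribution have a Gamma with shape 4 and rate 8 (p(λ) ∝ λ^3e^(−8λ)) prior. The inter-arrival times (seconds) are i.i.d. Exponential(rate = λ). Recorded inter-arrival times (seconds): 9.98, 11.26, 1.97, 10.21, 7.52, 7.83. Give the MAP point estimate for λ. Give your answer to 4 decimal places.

The Exponential(rate=λ) likelihood is ∝ λ^n e^(−λΣtᵢ). Here n = 6 and Σtᵢ = 9.98 + 11.26 + 1.97 + 10.21 + 7.52 + 7.83 = 48.77.
Posterior ∝ λ^3e^(−8λ) · λ^6e^(−48.77λ) = λ^9e^(−56.77λ), i.e. Gamma(10, 56.77).
Mode = (a−1)/b = 9/56.77 ≈ 0.1585.

λ̂_MAP = 0.1585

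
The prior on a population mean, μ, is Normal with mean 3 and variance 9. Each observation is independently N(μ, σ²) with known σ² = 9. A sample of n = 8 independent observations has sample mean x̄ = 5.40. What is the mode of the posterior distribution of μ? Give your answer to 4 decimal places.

n = 8, x̄ = 5.40.
For a Normal prior and Normal likelihood with known variance, the posterior is Normal; its mode equals its mean, the precision-weighted average.
Prior precision 1/σ₀² = 1/9; data precision n/σ² = 8/9.
μ̂ = ((1/9)·3 + (8/9)·5.4) / (1/9 + 8/9) = (77/15)/1 = 77/15 ≈ 5.1333.

μ̂_MAP = 5.1333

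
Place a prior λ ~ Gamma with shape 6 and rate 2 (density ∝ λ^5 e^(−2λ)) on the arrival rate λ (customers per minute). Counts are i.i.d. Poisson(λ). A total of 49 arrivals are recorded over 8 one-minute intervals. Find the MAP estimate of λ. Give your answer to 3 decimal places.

Σxᵢ = 49, n = 8.
Posterior ∝ λ^5e^(−2λ) · λ^49e^(−8λ) = λ^54e^(−10λ), i.e. Gamma(shape=55, rate=10).
The mode of a Gamma(a, b) with a ≥ 1 (shape–rate) is (a−1)/b = 54/10 ≈ 5.400.

λ̂_MAP = 5.400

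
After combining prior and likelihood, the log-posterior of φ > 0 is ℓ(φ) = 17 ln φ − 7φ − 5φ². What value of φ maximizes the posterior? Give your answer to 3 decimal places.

ℓ'(φ) = 17/φ − 7 − 10φ. Setting this to zero and multiplying by φ: 10φ² + 7φ − 17 = 0.
φ = (−7 + √(7² + 4·10·17)) / (2·10) = (−7 + √729) / 20 = (−7 + 27)/20 = 1.
ℓ''(φ) = −17/φ² − 10 < 0, confirming a maximum.

φ̂_MAP = 1.000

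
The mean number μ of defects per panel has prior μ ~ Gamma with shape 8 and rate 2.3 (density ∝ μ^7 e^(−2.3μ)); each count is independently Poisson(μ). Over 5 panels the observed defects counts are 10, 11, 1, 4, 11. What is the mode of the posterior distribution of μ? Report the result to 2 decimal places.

Σxᵢ = 10+11+1+4+11 = 37, with n = 5.
Posterior ∝ μ^7e^(−2.3μ) · μ^37e^(−5μ) = μ^44e^(−7.3μ), i.e. Gamma(shape=45, rate=7.3).
The mode of a Gamma(a, b) with a ≥ 1 (shape–rate) is (a−1)/b = 44/7.3 ≈ 6.03.

μ̂_MAP = 6.03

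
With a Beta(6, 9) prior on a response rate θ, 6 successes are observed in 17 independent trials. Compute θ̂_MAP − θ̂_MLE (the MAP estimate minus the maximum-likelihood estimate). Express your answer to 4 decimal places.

Posterior is Beta(12, 20); MAP = (12−1)/(32−2) = 11/30 ≈ 0.36667.
MLE ignores the prior: θ̂_MLE = k/n = 6/17 ≈ 0.35294.
Difference = 11/30 − 6/17 = 7/510 ≈ 0.0137.

MAP − MLE = 0.0137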